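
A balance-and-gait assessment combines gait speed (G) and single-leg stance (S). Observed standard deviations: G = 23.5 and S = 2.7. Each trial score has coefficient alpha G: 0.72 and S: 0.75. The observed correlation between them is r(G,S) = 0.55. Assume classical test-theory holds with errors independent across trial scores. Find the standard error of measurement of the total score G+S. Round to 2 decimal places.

12.51

Var(total) = 559.54 + 69.795 = 629.335.
True-score variance = 403.087 + 69.795 = 472.882, so reliability = 0.7514.
Error variance = 629.335 − 472.882 = 156.452; SEM = √156.452 = 12.51.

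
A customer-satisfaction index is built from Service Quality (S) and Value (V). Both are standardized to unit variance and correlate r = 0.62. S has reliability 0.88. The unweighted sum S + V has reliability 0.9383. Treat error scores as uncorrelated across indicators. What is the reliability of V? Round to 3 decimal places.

Var(S+V) = 2 + 2·0.62 = 3.240.
True-score variance = ρ_S + ρ_V + 2·0.62, so 0.9383 = (0.88 + ρ_V + 1.24) / 3.240.
ρ_V = 0.9383·3.240 − 0.88 − 1.24 = 0.920.

0.920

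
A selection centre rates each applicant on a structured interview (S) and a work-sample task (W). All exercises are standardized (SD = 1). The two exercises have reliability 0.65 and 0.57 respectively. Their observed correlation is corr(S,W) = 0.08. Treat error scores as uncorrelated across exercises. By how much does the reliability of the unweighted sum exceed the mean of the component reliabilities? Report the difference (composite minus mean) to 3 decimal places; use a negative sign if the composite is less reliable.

Var(sum) = 2 + 0.16 = 2.16; true-score variance = 1.22 + 0.16 = 1.38; composite reliability = 0.6389.
Mean component reliability = 0.6100.
Difference = 0.6389 − 0.6100 = 0.029.

0.029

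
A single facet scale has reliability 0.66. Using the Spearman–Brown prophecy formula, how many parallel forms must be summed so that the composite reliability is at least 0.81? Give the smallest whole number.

k ≥ ρ*(1−ρ₁)/(ρ₁(1−ρ*)) = 0.81·0.34 / (0.66·0.19) = 2.196.
Smallest integer k = 3.

3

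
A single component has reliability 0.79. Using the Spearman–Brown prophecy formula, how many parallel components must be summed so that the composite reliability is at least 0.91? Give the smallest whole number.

3

k ≥ ρ*(1−ρ₁)/(ρ₁(1−ρ*)) = 0.91·0.21 / (0.79·0.09) = 2.688.
Smallest integer k = 3.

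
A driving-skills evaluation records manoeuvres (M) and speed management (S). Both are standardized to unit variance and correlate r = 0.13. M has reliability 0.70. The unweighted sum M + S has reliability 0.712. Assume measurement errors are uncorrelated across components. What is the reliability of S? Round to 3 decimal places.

0.649

Var(M+S) = 2 + 2·0.13 = 2.260.
True-score variance = ρ_M + ρ_S + 2·0.13, so 0.712 = (0.70 + ρ_S + 0.26) / 2.260.
ρ_S = 0.712·2.260 − 0.70 − 0.26 = 0.649.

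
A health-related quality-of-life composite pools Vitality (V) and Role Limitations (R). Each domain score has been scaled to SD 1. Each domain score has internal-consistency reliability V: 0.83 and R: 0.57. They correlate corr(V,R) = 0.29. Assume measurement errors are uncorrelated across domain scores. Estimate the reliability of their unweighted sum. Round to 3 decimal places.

Var(V+R) = 2 + 2·[0.29] = 2 + 0.58 = 2.58.
With uncorrelated errors the cross-covariances are all true-score covariance, so they carry over unchanged; only the diagonal terms shrink to ρᵢσᵢ².
True-score variance = [0.83 + 0.57] + 0.58 = 1.4 + 0.58 = 1.98.
Reliability = 1.98 / 2.58 = 0.767.

0.767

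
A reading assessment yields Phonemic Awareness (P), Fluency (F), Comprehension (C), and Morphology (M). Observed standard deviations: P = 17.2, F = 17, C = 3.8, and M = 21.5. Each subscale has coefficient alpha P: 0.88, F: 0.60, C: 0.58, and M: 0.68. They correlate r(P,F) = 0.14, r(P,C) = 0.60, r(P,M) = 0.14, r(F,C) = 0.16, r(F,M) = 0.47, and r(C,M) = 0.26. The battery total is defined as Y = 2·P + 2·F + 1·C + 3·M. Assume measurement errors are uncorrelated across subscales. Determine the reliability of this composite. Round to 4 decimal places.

0.8029

Var(Y) = 2²·17.2² + 2²·17² + 3.8² + 3²·21.5² + 2·[4·17.2·17·0.14 + 2·17.2·3.8·0.60 + 6·17.2·21.5·0.14 + 2·17·3.8·0.16 + 6·17·21.5·0.47 + 3·3.8·21.5·0.26] = 6514.05 + 3335.83 = 9849.88.
With uncorrelated errors the cross-covariances are all true-score covariance, so they carry over unchanged; only the diagonal terms shrink to ρᵢσᵢ².
True-score variance = [2²·17.2²·0.88 + 2²·17²·0.60 + 3.8²·0.58 + 3²·21.5²·0.68] + 3335.83 = 4572.3 + 3335.83 = 7908.13.
Reliability = 7908.13 / 9849.88 = 0.8029.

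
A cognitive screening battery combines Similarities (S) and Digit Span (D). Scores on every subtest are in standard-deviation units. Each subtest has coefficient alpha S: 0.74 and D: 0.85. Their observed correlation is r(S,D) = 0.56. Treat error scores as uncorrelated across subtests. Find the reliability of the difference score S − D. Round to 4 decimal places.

Var(S−D) = 1 + 1 − 2·0.56 = 2 − 1.12 = 0.88.
Because errors are independent across components, Cov(Tᵢ,Tⱼ) = Cov(Xᵢ,Xⱼ); the off-diagonal part of the true-score variance is the same as above.
True-score variance = [0.74 + 0.85] − 1.12 = 1.59 − 1.12 = 0.47.
Reliability = 0.47 / 0.88 = 0.5341.

0.5341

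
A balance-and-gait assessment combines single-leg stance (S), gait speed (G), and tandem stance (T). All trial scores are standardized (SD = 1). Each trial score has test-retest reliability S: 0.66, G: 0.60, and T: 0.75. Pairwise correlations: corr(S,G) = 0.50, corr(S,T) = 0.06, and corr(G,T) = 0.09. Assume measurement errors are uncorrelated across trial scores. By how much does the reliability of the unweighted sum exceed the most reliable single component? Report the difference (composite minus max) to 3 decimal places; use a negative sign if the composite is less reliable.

Var(sum) = 3 + 1.3 = 4.3; true-score variance = 2.01 + 1.3 = 3.31; composite reliability = 0.7698.
Max component reliability = 0.7500.
Difference = 0.7698 − 0.7500 = 0.020.

0.020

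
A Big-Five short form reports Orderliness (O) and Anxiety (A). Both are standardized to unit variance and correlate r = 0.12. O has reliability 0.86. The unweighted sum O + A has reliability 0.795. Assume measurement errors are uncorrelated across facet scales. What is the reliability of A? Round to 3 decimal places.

0.681

Var(O+A) = 2 + 2·0.12 = 2.240.
True-score variance = ρ_O + ρ_A + 2·0.12, so 0.795 = (0.86 + ρ_A + 0.24) / 2.240.
ρ_A = 0.795·2.240 − 0.86 − 0.24 = 0.681.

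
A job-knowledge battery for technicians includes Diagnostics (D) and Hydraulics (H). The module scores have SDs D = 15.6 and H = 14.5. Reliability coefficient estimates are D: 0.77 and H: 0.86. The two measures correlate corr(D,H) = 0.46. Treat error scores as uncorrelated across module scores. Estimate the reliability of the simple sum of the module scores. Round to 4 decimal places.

Var(D+H) = 15.6² + 14.5² + 2·[15.6·14.5·0.46] = 453.61 + 208.104 = 661.714.
With uncorrelated errors the cross-covariances are all true-score covariance, so they carry over unchanged; only the diagonal terms shrink to ρᵢσᵢ².
True-score variance = [15.6²·0.77 + 14.5²·0.86] + 208.104 = 368.202 + 208.104 = 576.306.
Reliability = 576.306 / 661.714 = 0.8709.

0.8709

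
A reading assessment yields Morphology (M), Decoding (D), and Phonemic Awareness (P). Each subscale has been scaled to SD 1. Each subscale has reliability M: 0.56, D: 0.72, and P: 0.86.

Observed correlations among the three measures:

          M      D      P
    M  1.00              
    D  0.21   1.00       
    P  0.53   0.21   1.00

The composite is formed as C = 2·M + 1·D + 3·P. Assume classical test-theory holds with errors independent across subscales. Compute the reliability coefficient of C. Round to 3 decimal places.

Var(C) = 2² + 1 + 3² + 2·[2·0.21 + 6·0.53 + 3·0.21] = 14 + 8.46 = 22.46.
With uncorrelated errors the cross-covariances are all true-score covariance, so they carry over unchanged; only the diagonal terms shrink to ρᵢσᵢ².
True-score variance = [2²·0.56 + 0.72 + 3²·0.86] + 8.46 = 10.7 + 8.46 = 19.16.
Reliability = 19.16 / 22.46 = 0.853.

0.853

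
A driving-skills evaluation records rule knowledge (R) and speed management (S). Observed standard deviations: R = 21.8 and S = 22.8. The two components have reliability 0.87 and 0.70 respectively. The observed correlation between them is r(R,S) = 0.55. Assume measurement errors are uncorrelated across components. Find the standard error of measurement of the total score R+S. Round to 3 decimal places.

Var(total) = 995.08 + 546.744 = 1541.82.
True-score variance = 777.347 + 546.744 = 1324.09, so reliability = 0.8588.
Error variance = 1541.82 − 1324.09 = 217.733; SEM = √217.733 = 14.756.

14.756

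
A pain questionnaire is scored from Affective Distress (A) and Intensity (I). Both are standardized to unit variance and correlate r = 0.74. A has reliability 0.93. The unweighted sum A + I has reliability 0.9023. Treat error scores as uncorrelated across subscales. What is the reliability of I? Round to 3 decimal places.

Var(A+I) = 2 + 2·0.74 = 3.480.
True-score variance = ρ_A + ρ_I + 2·0.74, so 0.9023 = (0.93 + ρ_I + 1.48) / 3.480.
ρ_I = 0.9023·3.480 − 0.93 − 1.48 = 0.730.

0.730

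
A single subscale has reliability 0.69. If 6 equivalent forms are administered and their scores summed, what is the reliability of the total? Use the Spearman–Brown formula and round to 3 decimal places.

0.930

ρ_k = kρ / (1 + (k−1)ρ) = 6·0.69 / (1 + 5·0.69) = 4.140 / 4.450 = 0.930.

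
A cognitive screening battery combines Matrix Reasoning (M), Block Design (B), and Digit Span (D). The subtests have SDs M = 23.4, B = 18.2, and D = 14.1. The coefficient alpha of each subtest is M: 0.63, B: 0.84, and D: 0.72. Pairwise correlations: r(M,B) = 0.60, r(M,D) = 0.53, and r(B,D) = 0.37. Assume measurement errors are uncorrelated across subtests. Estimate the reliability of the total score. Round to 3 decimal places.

Var(M+B+D) = 23.4² + 18.2² + 14.1² + 2·[23.4·18.2·0.60 + 23.4·14.1·0.53 + 18.2·14.1·0.37] = 1077.61 + 1050.69 = 2128.3.
Because errors are independent across components, Cov(Tᵢ,Tⱼ) = Cov(Xᵢ,Xⱼ); the off-diagonal part of the true-score variance is the same as above.
True-score variance = [23.4²·0.63 + 18.2²·0.84 + 14.1²·0.72] + 1050.69 = 766.348 + 1050.69 = 1817.04.
Reliability = 1817.04 / 2128.3 = 0.854.

0.854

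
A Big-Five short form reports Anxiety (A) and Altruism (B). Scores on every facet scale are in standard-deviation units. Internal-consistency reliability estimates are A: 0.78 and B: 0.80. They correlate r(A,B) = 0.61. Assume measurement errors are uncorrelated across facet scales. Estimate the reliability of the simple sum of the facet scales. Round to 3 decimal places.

0.870

Var(A+B) = 2 + 2·[0.61] = 2 + 1.22 = 3.22.
Because errors are independent across components, Cov(Tᵢ,Tⱼ) = Cov(Xᵢ,Xⱼ); the off-diagonal part of the true-score variance is the same as above.
True-score variance = [0.78 + 0.80] + 1.22 = 1.58 + 1.22 = 2.8.
Reliability = 2.8 / 3.22 = 0.870.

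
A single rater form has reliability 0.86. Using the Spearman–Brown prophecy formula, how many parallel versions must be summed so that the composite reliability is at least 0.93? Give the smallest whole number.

k ≥ ρ*(1−ρ₁)/(ρ₁(1−ρ*)) = 0.93·0.14 / (0.86·0.07) = 2.163.
Smallest integer k = 3.

3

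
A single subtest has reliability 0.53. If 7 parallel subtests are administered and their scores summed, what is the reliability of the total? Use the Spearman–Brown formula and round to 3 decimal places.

ρ_k = kρ / (1 + (k−1)ρ) = 7·0.53 / (1 + 6·0.53) = 3.710 / 4.180 = 0.888.

0.888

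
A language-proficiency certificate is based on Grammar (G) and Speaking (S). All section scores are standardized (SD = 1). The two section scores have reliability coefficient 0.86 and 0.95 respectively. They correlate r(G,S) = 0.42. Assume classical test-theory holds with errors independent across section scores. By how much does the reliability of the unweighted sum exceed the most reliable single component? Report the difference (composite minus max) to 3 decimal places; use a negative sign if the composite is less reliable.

-0.017

Var(sum) = 2 + 0.84 = 2.84; true-score variance = 1.81 + 0.84 = 2.65; composite reliability = 0.9331.
Max component reliability = 0.9500.
Difference = 0.9331 − 0.9500 = -0.017.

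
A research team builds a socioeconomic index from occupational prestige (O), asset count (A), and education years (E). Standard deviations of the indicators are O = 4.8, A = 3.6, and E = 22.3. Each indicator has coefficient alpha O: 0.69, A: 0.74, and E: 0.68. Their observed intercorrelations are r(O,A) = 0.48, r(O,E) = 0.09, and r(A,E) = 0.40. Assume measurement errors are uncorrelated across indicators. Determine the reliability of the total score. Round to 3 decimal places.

Var(O+A+E) = 4.8² + 3.6² + 22.3² + 2·[4.8·3.6·0.48 + 4.8·22.3·0.09 + 3.6·22.3·0.40] = 533.29 + 100.08 = 633.37.
Under uncorrelated errors the observed covariances equal the true-score covariances, so only the own-variance terms attenuate.
True-score variance = [4.8²·0.69 + 3.6²·0.74 + 22.3²·0.68] + 100.08 = 363.645 + 100.08 = 463.725.
Reliability = 463.725 / 633.37 = 0.732.

0.732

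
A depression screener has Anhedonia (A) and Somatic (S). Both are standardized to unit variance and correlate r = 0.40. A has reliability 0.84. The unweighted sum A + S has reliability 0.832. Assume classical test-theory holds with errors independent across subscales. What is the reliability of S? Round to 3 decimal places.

Var(A+S) = 2 + 2·0.40 = 2.800.
True-score variance = ρ_A + ρ_S + 2·0.40, so 0.832 = (0.84 + ρ_S + 0.80) / 2.800.
ρ_S = 0.832·2.800 − 0.84 − 0.80 = 0.690.

0.690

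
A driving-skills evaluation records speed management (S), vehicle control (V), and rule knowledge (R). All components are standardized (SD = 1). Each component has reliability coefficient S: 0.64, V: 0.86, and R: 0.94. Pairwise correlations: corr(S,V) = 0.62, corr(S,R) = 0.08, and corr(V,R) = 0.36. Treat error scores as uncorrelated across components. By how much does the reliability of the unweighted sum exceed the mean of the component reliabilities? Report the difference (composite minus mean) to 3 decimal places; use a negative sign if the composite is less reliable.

Var(sum) = 3 + 2.12 = 5.12; true-score variance = 2.44 + 2.12 = 4.56; composite reliability = 0.8906.
Mean component reliability = 0.8133.
Difference = 0.8906 − 0.8133 = 0.077.

0.077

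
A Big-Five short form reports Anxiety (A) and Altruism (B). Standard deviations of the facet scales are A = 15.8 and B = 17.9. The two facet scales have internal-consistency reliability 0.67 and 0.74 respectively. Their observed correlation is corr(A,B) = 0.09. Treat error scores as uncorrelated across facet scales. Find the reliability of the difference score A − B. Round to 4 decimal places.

0.6808

Var(A−B) = 15.8² + 17.9² − 2·15.8·17.9·0.09 = 570.05 − 50.9076 = 519.142.
Under uncorrelated errors the observed covariances equal the true-score covariances, so only the own-variance terms attenuate.
True-score variance = [15.8²·0.67 + 17.9²·0.74] − 50.9076 = 404.362 − 50.9076 = 353.455.
Reliability = 353.455 / 519.142 = 0.6808.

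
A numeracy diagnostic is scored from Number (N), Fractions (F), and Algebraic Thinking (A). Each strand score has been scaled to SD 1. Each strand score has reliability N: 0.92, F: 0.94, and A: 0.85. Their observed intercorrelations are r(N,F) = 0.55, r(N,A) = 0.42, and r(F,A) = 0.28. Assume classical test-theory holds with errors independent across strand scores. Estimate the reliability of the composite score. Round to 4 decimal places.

0.9473

Var(N+F+A) = 3 + 2·[0.55 + 0.42 + 0.28] = 3 + 2.5 = 5.5.
With uncorrelated errors the cross-covariances are all true-score covariance, so they carry over unchanged; only the diagonal terms shrink to ρᵢσᵢ².
True-score variance = [0.92 + 0.94 + 0.85] + 2.5 = 2.71 + 2.5 = 5.21.
Reliability = 5.21 / 5.5 = 0.9473.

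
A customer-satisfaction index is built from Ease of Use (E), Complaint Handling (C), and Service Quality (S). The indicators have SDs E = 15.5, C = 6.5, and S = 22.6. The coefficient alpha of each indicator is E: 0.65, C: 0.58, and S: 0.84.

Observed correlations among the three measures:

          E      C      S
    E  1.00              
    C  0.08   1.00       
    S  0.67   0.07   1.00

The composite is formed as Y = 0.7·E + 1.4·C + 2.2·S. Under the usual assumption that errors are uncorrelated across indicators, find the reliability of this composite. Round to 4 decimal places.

Var(Y) = 0.7²·15.5² + 1.4²·6.5² + 2.2²·22.6² + 2·[0.98·15.5·6.5·0.08 + 1.54·15.5·22.6·0.67 + 3.08·6.5·22.6·0.07] = 2672.61 + 802.02 = 3474.63.
Because errors are independent across components, Cov(Tᵢ,Tⱼ) = Cov(Xᵢ,Xⱼ); the off-diagonal part of the true-score variance is the same as above.
True-score variance = [0.7²·15.5²·0.65 + 1.4²·6.5²·0.58 + 2.2²·22.6²·0.84] + 802.02 = 2201.1 + 802.02 = 3003.12.
Reliability = 3003.12 / 3474.63 = 0.8643.

0.8643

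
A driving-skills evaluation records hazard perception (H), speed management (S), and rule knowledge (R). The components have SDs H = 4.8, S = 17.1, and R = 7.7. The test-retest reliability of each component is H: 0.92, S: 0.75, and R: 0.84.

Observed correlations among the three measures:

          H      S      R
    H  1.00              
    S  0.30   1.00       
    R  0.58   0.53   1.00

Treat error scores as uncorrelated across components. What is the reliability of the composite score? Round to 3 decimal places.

Var(H+S+R) = 4.8² + 17.1² + 7.7² + 2·[4.8·17.1·0.30 + 4.8·7.7·0.58 + 17.1·7.7·0.53] = 374.74 + 231.692 = 606.432.
Under uncorrelated errors the observed covariances equal the true-score covariances, so only the own-variance terms attenuate.
True-score variance = [4.8²·0.92 + 17.1²·0.75 + 7.7²·0.84] + 231.692 = 290.308 + 231.692 = 522.
Reliability = 522 / 606.432 = 0.861.

0.861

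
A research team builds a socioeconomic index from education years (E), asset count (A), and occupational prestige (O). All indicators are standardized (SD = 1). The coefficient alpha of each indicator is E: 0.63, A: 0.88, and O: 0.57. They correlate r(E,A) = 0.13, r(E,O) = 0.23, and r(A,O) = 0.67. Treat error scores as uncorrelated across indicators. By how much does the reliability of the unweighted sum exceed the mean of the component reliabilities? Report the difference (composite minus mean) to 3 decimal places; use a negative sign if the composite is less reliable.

0.125

Var(sum) = 3 + 2.06 = 5.06; true-score variance = 2.08 + 2.06 = 4.14; composite reliability = 0.8182.
Mean component reliability = 0.6933.
Difference = 0.8182 − 0.6933 = 0.125.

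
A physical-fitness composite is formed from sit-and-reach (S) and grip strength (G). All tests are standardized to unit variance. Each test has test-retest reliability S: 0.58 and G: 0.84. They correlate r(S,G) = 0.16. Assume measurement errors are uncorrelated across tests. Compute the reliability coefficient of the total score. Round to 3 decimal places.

0.750

Var(S+G) = 2 + 2·[0.16] = 2 + 0.32 = 2.32.
Under uncorrelated errors the observed covariances equal the true-score covariances, so only the own-variance terms attenuate.
True-score variance = [0.58 + 0.84] + 0.32 = 1.42 + 0.32 = 1.74.
Reliability = 1.74 / 2.32 = 0.750.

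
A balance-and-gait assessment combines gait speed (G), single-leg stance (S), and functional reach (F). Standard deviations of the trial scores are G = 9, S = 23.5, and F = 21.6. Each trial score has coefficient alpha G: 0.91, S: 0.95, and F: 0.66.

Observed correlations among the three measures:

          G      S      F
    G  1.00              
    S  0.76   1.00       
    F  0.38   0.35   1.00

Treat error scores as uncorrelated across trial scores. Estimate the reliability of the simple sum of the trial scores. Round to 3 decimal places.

0.899

Var(G+S+F) = 9² + 23.5² + 21.6² + 2·[9·23.5·0.76 + 9·21.6·0.38 + 23.5·21.6·0.35] = 1099.81 + 824.544 = 1924.35.
Under uncorrelated errors the observed covariances equal the true-score covariances, so only the own-variance terms attenuate.
True-score variance = [9²·0.91 + 23.5²·0.95 + 21.6²·0.66] + 824.544 = 906.277 + 824.544 = 1730.82.
Reliability = 1730.82 / 1924.35 = 0.899.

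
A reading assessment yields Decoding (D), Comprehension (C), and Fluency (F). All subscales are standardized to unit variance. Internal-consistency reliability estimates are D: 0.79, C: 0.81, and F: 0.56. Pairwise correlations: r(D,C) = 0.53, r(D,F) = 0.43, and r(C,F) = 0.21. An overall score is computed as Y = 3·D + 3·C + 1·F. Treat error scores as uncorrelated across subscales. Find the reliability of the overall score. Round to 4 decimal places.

0.8752

Var(Y) = 3² + 3² + 1 + 2·[9·0.53 + 3·0.43 + 3·0.21] = 19 + 13.38 = 32.38.
With uncorrelated errors the cross-covariances are all true-score covariance, so they carry over unchanged; only the diagonal terms shrink to ρᵢσᵢ².
True-score variance = [3²·0.79 + 3²·0.81 + 0.56] + 13.38 = 14.96 + 13.38 = 28.34.
Reliability = 28.34 / 32.38 = 0.8752.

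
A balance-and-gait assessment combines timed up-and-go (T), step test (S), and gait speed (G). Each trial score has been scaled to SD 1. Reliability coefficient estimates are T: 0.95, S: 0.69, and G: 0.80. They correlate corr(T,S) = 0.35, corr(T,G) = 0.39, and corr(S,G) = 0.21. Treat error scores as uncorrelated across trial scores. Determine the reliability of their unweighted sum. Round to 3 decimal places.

0.886

Var(T+S+G) = 3 + 2·[0.35 + 0.39 + 0.21] = 3 + 1.9 = 4.9.
Under uncorrelated errors the observed covariances equal the true-score covariances, so only the own-variance terms attenuate.
True-score variance = [0.95 + 0.69 + 0.80] + 1.9 = 2.44 + 1.9 = 4.34.
Reliability = 4.34 / 4.9 = 0.886.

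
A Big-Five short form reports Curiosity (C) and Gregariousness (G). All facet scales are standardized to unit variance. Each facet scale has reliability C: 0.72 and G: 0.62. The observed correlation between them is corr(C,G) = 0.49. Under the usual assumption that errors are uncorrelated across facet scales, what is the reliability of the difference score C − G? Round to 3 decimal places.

0.353

Var(C−G) = 1 + 1 − 2·0.49 = 2 − 0.98 = 1.02.
With uncorrelated errors the cross-covariances are all true-score covariance, so they carry over unchanged; only the diagonal terms shrink to ρᵢσᵢ².
True-score variance = [0.72 + 0.62] − 0.98 = 1.34 − 0.98 = 0.36.
Reliability = 0.36 / 1.02 = 0.353.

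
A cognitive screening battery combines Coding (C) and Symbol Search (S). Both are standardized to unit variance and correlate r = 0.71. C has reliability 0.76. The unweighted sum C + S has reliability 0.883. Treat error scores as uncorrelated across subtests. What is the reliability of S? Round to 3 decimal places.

Var(C+S) = 2 + 2·0.71 = 3.420.
True-score variance = ρ_C + ρ_S + 2·0.71, so 0.883 = (0.76 + ρ_S + 1.42) / 3.420.
ρ_S = 0.883·3.420 − 0.76 − 1.42 = 0.840.

0.840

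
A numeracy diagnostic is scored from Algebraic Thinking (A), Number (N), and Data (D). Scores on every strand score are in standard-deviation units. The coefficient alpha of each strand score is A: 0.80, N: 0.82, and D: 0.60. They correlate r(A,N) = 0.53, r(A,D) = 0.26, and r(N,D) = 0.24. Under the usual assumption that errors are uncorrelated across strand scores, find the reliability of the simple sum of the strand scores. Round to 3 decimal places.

Var(A+N+D) = 3 + 2·[0.53 + 0.26 + 0.24] = 3 + 2.06 = 5.06.
Because errors are independent across components, Cov(Tᵢ,Tⱼ) = Cov(Xᵢ,Xⱼ); the off-diagonal part of the true-score variance is the same as above.
True-score variance = [0.80 + 0.82 + 0.60] + 2.06 = 2.22 + 2.06 = 4.28.
Reliability = 4.28 / 5.06 = 0.846.

0.846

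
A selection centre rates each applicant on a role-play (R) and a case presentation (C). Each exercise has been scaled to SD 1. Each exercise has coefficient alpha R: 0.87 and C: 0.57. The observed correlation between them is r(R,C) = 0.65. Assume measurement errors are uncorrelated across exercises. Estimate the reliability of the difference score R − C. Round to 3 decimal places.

0.200

Var(R−C) = 1 + 1 − 2·0.65 = 2 − 1.3 = 0.7.
Because errors are independent across components, Cov(Tᵢ,Tⱼ) = Cov(Xᵢ,Xⱼ); the off-diagonal part of the true-score variance is the same as above.
True-score variance = [0.87 + 0.57] − 1.3 = 1.44 − 1.3 = 0.14.
Reliability = 0.14 / 0.7 = 0.200.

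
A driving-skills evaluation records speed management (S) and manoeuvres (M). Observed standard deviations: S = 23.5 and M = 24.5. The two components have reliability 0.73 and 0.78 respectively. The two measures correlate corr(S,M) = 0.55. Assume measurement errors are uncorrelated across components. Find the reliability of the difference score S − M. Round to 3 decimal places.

Var(S−M) = 23.5² + 24.5² − 2·23.5·24.5·0.55 = 1152.5 − 633.325 = 519.175.
With uncorrelated errors the cross-covariances are all true-score covariance, so they carry over unchanged; only the diagonal terms shrink to ρᵢσᵢ².
True-score variance = [23.5²·0.73 + 24.5²·0.78] − 633.325 = 871.337 − 633.325 = 238.012.
Reliability = 238.012 / 519.175 = 0.458.

0.458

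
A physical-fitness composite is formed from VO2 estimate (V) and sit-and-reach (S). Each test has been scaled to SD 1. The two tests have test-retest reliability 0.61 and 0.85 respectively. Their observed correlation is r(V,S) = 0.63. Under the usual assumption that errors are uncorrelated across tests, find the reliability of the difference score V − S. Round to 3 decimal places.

0.270

Var(V−S) = 1 + 1 − 2·0.63 = 2 − 1.26 = 0.74.
With uncorrelated errors the cross-covariances are all true-score covariance, so they carry over unchanged; only the diagonal terms shrink to ρᵢσᵢ².
True-score variance = [0.61 + 0.85] − 1.26 = 1.46 − 1.26 = 0.2.
Reliability = 0.2 / 0.74 = 0.270.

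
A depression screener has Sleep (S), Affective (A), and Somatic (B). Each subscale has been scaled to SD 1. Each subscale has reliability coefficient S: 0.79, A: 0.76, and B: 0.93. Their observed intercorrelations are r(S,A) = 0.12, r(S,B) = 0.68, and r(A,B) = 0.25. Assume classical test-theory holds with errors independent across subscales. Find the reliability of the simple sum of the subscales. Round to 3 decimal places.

Var(S+A+B) = 3 + 2·[0.12 + 0.68 + 0.25] = 3 + 2.1 = 5.1.
Because errors are independent across components, Cov(Tᵢ,Tⱼ) = Cov(Xᵢ,Xⱼ); the off-diagonal part of the true-score variance is the same as above.
True-score variance = [0.79 + 0.76 + 0.93] + 2.1 = 2.48 + 2.1 = 4.58.
Reliability = 4.58 / 5.1 = 0.898.

0.898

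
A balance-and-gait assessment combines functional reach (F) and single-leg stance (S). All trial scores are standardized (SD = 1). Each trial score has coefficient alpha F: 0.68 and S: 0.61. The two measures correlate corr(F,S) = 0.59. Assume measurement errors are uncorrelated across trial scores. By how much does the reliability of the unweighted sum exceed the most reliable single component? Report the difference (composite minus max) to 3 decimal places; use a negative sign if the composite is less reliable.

Var(sum) = 2 + 1.18 = 3.18; true-score variance = 1.29 + 1.18 = 2.47; composite reliability = 0.7767.
Max component reliability = 0.6800.
Difference = 0.7767 − 0.6800 = 0.097.

0.097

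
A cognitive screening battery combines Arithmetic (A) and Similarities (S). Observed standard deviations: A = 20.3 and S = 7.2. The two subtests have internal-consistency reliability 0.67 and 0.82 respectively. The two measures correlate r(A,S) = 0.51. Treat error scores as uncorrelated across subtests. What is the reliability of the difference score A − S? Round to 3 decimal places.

Var(A−S) = 20.3² + 7.2² − 2·20.3·7.2·0.51 = 463.93 − 149.083 = 314.847.
Under uncorrelated errors the observed covariances equal the true-score covariances, so only the own-variance terms attenuate.
True-score variance = [20.3²·0.67 + 7.2²·0.82] − 149.083 = 318.609 − 149.083 = 169.526.
Reliability = 169.526 / 314.847 = 0.538.

0.538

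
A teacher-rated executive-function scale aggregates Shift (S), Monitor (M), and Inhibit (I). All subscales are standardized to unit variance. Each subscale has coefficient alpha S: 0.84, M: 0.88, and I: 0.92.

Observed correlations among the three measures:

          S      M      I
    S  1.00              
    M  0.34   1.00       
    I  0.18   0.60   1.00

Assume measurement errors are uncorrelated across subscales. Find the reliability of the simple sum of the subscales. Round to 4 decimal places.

0.9313

Var(S+M+I) = 3 + 2·[0.34 + 0.18 + 0.60] = 3 + 2.24 = 5.24.
Under uncorrelated errors the observed covariances equal the true-score covariances, so only the own-variance terms attenuate.
True-score variance = [0.84 + 0.88 + 0.92] + 2.24 = 2.64 + 2.24 = 4.88.
Reliability = 4.88 / 5.24 = 0.9313.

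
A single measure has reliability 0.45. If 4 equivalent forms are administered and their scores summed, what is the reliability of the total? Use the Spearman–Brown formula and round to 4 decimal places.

0.7660

ρ_k = kρ / (1 + (k−1)ρ) = 4·0.45 / (1 + 3·0.45) = 1.800 / 2.350 = 0.7660.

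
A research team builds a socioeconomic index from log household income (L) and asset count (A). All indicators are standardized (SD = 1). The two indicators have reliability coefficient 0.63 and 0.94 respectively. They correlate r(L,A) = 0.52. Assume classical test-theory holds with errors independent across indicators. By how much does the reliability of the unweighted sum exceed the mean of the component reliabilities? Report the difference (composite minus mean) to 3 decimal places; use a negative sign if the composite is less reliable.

Var(sum) = 2 + 1.04 = 3.04; true-score variance = 1.57 + 1.04 = 2.61; composite reliability = 0.8586.
Mean component reliability = 0.7850.
Difference = 0.8586 − 0.7850 = 0.074.

0.074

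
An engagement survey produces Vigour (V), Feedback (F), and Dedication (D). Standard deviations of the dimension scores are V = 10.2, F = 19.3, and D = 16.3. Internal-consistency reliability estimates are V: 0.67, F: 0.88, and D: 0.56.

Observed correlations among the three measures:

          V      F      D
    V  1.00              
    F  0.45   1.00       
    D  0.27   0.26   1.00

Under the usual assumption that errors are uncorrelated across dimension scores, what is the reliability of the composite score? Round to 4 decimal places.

Var(V+F+D) = 10.2² + 19.3² + 16.3² + 2·[10.2·19.3·0.45 + 10.2·16.3·0.27 + 19.3·16.3·0.26] = 742.22 + 430.541 = 1172.76.
Because errors are independent across components, Cov(Tᵢ,Tⱼ) = Cov(Xᵢ,Xⱼ); the off-diagonal part of the true-score variance is the same as above.
True-score variance = [10.2²·0.67 + 19.3²·0.88 + 16.3²·0.56] + 430.541 = 546.284 + 430.541 = 976.826.
Reliability = 976.826 / 1172.76 = 0.8329.

0.8329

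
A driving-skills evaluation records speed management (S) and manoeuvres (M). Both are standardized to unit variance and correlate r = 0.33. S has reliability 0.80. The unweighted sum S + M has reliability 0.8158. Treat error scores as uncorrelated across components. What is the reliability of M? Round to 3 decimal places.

Var(S+M) = 2 + 2·0.33 = 2.660.
True-score variance = ρ_S + ρ_M + 2·0.33, so 0.8158 = (0.80 + ρ_M + 0.66) / 2.660.
ρ_M = 0.8158·2.660 − 0.80 − 0.66 = 0.710.

0.710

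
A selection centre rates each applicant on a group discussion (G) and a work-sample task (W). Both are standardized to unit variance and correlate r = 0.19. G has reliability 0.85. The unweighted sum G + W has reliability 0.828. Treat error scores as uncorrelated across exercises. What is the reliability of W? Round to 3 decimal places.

Var(G+W) = 2 + 2·0.19 = 2.380.
True-score variance = ρ_G + ρ_W + 2·0.19, so 0.828 = (0.85 + ρ_W + 0.38) / 2.380.
ρ_W = 0.828·2.380 − 0.85 − 0.38 = 0.741.

0.741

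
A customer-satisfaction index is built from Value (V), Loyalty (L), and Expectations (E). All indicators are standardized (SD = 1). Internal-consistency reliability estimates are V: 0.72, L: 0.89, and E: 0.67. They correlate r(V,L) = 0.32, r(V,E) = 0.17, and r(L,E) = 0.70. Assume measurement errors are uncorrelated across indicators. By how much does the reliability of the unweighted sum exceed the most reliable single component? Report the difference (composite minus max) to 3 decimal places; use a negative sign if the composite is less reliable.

-0.024

Var(sum) = 3 + 2.38 = 5.38; true-score variance = 2.28 + 2.38 = 4.66; composite reliability = 0.8662.
Max component reliability = 0.8900.
Difference = 0.8662 − 0.8900 = -0.024.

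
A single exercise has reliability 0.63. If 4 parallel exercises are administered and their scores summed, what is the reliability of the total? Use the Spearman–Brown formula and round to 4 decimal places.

0.8720

ρ_k = kρ / (1 + (k−1)ρ) = 4·0.63 / (1 + 3·0.63) = 2.520 / 2.890 = 0.8720.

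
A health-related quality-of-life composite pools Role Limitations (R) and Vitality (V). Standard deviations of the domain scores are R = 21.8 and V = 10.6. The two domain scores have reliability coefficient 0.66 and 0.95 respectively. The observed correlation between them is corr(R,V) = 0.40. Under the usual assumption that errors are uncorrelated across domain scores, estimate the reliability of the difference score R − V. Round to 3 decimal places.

Var(R−V) = 21.8² + 10.6² − 2·21.8·10.6·0.40 = 587.6 − 184.864 = 402.736.
Under uncorrelated errors the observed covariances equal the true-score covariances, so only the own-variance terms attenuate.
True-score variance = [21.8²·0.66 + 10.6²·0.95] − 184.864 = 420.4 − 184.864 = 235.536.
Reliability = 235.536 / 402.736 = 0.585.

0.585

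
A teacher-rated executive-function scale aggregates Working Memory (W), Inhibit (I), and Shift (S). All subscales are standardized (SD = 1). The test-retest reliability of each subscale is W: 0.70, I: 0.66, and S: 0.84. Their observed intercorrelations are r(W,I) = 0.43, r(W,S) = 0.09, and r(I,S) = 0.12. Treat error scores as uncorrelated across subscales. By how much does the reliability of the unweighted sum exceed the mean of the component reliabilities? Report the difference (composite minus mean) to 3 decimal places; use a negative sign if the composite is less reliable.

Var(sum) = 3 + 1.28 = 4.28; true-score variance = 2.2 + 1.28 = 3.48; composite reliability = 0.8131.
Mean component reliability = 0.7333.
Difference = 0.8131 − 0.7333 = 0.080.

0.080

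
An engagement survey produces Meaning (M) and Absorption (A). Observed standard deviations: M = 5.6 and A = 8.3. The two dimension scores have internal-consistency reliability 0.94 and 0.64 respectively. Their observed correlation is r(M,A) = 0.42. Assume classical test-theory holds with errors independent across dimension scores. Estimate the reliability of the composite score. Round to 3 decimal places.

0.808

Var(M+A) = 5.6² + 8.3² + 2·[5.6·8.3·0.42] = 100.25 + 39.0432 = 139.293.
Because errors are independent across components, Cov(Tᵢ,Tⱼ) = Cov(Xᵢ,Xⱼ); the off-diagonal part of the true-score variance is the same as above.
True-score variance = [5.6²·0.94 + 8.3²·0.64] + 39.0432 = 73.568 + 39.0432 = 112.611.
Reliability = 112.611 / 139.293 = 0.808.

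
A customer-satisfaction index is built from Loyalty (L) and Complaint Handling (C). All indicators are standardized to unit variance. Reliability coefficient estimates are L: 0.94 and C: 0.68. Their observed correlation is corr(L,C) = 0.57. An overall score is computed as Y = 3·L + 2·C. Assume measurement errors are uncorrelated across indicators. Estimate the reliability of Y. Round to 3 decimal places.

0.908

Var(Y) = 3² + 2² + 2·[6·0.57] = 13 + 6.84 = 19.84.
Under uncorrelated errors the observed covariances equal the true-score covariances, so only the own-variance terms attenuate.
True-score variance = [3²·0.94 + 2²·0.68] + 6.84 = 11.18 + 6.84 = 18.02.
Reliability = 18.02 / 19.84 = 0.908.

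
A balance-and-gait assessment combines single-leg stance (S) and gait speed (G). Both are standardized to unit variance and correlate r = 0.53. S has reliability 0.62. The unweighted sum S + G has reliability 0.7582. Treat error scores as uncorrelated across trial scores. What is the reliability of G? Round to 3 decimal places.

Var(S+G) = 2 + 2·0.53 = 3.060.
True-score variance = ρ_S + ρ_G + 2·0.53, so 0.7582 = (0.62 + ρ_G + 1.06) / 3.060.
ρ_G = 0.7582·3.060 − 0.62 − 1.06 = 0.640.

0.640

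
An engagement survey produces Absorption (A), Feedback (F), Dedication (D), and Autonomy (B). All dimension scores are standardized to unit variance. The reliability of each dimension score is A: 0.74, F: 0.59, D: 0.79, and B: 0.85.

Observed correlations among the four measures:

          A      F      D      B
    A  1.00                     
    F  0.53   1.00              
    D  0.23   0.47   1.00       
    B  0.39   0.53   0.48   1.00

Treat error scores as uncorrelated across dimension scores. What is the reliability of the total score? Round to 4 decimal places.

Var(A+F+D+B) = 4 + 2·[0.53 + 0.23 + 0.39 + 0.47 + 0.53 + 0.48] = 4 + 5.26 = 9.26.
With uncorrelated errors the cross-covariances are all true-score covariance, so they carry over unchanged; only the diagonal terms shrink to ρᵢσᵢ².
True-score variance = [0.74 + 0.59 + 0.79 + 0.85] + 5.26 = 2.97 + 5.26 = 8.23.
Reliability = 8.23 / 9.26 = 0.8888.

0.8888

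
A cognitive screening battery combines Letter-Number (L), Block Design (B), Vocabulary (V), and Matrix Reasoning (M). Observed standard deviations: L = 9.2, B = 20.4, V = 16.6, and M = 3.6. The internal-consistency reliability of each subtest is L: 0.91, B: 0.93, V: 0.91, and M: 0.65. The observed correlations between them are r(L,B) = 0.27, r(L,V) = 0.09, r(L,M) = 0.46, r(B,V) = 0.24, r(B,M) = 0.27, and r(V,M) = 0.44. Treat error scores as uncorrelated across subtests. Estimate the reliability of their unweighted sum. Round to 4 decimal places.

0.9451

Var(L+B+V+M) = 9.2² + 20.4² + 16.6² + 3.6² + 2·[9.2·20.4·0.27 + 9.2·16.6·0.09 + 9.2·3.6·0.46 + 20.4·16.6·0.24 + 20.4·3.6·0.27 + 16.6·3.6·0.44] = 789.32 + 414.101 = 1203.42.
Under uncorrelated errors the observed covariances equal the true-score covariances, so only the own-variance terms attenuate.
True-score variance = [9.2²·0.91 + 20.4²·0.93 + 16.6²·0.91 + 3.6²·0.65] + 414.101 = 723.235 + 414.101 = 1137.34.
Reliability = 1137.34 / 1203.42 = 0.9451.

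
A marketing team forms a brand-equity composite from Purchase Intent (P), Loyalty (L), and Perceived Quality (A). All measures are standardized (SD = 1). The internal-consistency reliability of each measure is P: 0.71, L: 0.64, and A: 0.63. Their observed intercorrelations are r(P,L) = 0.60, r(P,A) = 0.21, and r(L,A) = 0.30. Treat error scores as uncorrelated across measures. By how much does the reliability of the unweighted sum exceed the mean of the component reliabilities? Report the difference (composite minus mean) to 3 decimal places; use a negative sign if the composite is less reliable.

Var(sum) = 3 + 2.22 = 5.22; true-score variance = 1.98 + 2.22 = 4.2; composite reliability = 0.8046.
Mean component reliability = 0.6600.
Difference = 0.8046 − 0.6600 = 0.145.

0.145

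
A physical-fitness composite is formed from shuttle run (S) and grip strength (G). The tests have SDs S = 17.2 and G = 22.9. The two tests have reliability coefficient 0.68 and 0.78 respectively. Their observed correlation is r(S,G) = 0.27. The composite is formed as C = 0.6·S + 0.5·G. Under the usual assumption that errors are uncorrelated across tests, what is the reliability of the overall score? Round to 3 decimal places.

0.791

Var(C) = 0.6²·17.2² + 0.5²·22.9² + 2·[0.3·17.2·22.9·0.27] = 237.605 + 63.8086 = 301.413.
Because errors are independent across components, Cov(Tᵢ,Tⱼ) = Cov(Xᵢ,Xⱼ); the off-diagonal part of the true-score variance is the same as above.
True-score variance = [0.6²·17.2²·0.68 + 0.5²·22.9²·0.78] + 63.8086 = 174.682 + 63.8086 = 238.49.
Reliability = 238.49 / 301.413 = 0.791.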